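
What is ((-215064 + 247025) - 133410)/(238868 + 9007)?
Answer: -101449/247875 ≈ -0.40928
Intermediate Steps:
((-215064 + 247025) - 133410)/(238868 + 9007) = (31961 - 133410)/247875 = -101449*1/247875 = -101449/247875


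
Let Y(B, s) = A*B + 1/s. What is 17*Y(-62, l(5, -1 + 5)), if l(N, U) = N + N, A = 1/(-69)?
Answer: 11713/690 ≈ 16.975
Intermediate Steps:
A = -1/69 ≈ -0.014493
l(N, U) = 2*N
Y(B, s) = 1/s - B/69 (Y(B, s) = -B/69 + 1/s = 1/s - B/69)
17*Y(-62, l(5, -1 + 5)) = 17*(1/(2*5) - 1/69*(-62)) = 17*(1/10 + 62/69) = 17*(⅒ + 62/69) = 17*(689/690) = 11713/690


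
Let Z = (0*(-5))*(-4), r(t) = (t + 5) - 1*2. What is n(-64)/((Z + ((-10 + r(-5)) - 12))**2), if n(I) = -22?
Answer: -11/288 ≈ -0.038194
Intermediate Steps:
r(t) = 3 + t (r(t) = (5 + t) - 2 = 3 + t)
Z = 0 (Z = 0*(-4) = 0)
n(-64)/((Z + ((-10 + r(-5)) - 12))**2) = -22/(0 + ((-10 + (3 - 5)) - 12))**2 = -22/(0 + ((-10 - 2) - 12))**2 = -22/(0 + (-12 - 12))**2 = -22/(0 - 24)**2 = -22/((-24)**2) = -22/576 = -22*1/576 = -11/288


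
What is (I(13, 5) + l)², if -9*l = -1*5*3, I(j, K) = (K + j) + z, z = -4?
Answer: 2209/9 ≈ 245.44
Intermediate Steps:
I(j, K) = -4 + K + j (I(j, K) = (K + j) - 4 = -4 + K + j)
l = 5/3 (l = -(-1*5)*3/9 = -(-5)*3/9 = -⅑*(-15) = 5/3 ≈ 1.6667)
(I(13, 5) + l)² = ((-4 + 5 + 13) + 5/3)² = (14 + 5/3)² = (47/3)² = 2209/9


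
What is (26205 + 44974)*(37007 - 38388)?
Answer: -98298199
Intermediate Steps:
(26205 + 44974)*(37007 - 38388) = 71179*(-1381) = -98298199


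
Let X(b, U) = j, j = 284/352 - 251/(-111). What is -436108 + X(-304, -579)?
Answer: -4259872975/9768 ≈ -4.3611e+5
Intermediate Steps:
j = 29969/9768 (j = 284*(1/352) - 251*(-1/111) = 71/88 + 251/111 = 29969/9768 ≈ 3.0681)
X(b, U) = 29969/9768
-436108 + X(-304, -579) = -436108 + 29969/9768 = -4259872975/9768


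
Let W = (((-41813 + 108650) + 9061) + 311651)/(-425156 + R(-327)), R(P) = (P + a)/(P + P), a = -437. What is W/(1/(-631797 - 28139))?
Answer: 41816357277264/69512815 ≈ 6.0156e+5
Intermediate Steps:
R(P) = (-437 + P)/(2*P) (R(P) = (P - 437)/(P + P) = (-437 + P)/((2*P)) = (-437 + P)*(1/(2*P)) = (-437 + P)/(2*P))
W = -126728523/139025630 (W = (((-41813 + 108650) + 9061) + 311651)/(-425156 + (1/2)*(-437 - 327)/(-327)) = ((66837 + 9061) + 311651)/(-425156 + (1/2)*(-1/327)*(-764)) = (75898 + 311651)/(-425156 + 382/327) = 387549/(-139025630/327) = 387549*(-327/139025630) = -126728523/139025630 ≈ -0.91155)
W/(1/(-631797 - 28139)) = -126728523/(139025630*(1/(-631797 - 28139))) = -126728523/(139025630*(1/(-659936))) = -126728523/(139025630*(-1/659936)) = -126728523/139025630*(-659936) = 41816357277264/69512815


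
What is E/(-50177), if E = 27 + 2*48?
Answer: -123/50177 ≈ -0.0024513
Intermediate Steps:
E = 123 (E = 27 + 96 = 123)
E/(-50177) = 123/(-50177) = 123*(-1/50177) = -123/50177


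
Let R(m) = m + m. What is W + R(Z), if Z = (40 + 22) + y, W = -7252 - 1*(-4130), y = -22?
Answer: -3042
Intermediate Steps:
W = -3122 (W = -7252 + 4130 = -3122)
Z = 40 (Z = (40 + 22) - 22 = 62 - 22 = 40)
R(m) = 2*m
W + R(Z) = -3122 + 2*40 = -3122 + 80 = -3042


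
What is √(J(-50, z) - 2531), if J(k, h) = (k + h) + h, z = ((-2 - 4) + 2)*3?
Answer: I*√2605 ≈ 51.039*I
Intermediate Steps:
z = -12 (z = (-6 + 2)*3 = -4*3 = -12)
J(k, h) = k + 2*h (J(k, h) = (h + k) + h = k + 2*h)
√(J(-50, z) - 2531) = √((-50 + 2*(-12)) - 2531) = √((-50 - 24) - 2531) = √(-74 - 2531) = √(-2605) = I*√2605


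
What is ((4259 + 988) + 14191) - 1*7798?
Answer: 11640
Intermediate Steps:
((4259 + 988) + 14191) - 1*7798 = (5247 + 14191) - 7798 = 19438 - 7798 = 11640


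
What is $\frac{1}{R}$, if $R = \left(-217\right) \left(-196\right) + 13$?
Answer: $\frac{1}{42545} \approx 2.3505 \cdot 10^{-5}$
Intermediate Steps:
$R = 42545$ ($R = 42532 + 13 = 42545$)
$\frac{1}{R} = \frac{1}{42545}$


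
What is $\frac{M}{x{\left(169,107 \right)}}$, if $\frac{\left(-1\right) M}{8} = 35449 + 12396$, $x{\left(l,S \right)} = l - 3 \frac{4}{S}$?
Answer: $- \frac{40955320}{18071} \approx -2266.4$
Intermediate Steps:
$x{\left(l,S \right)} = l - \frac{12}{S}$
$M = -382760$ ($M = - 8 \left(35449 + 12396\right) = \left(-8\right) 47845 = -382760$)
$\frac{M}{x{\left(169,107 \right)}} = - \frac{382760}{169 - \frac{12}{107}} = - \frac{382760}{\frac{18071}{107}} = \left(-382760\right) \frac{107}{18071} = - \frac{40955320}{18071}$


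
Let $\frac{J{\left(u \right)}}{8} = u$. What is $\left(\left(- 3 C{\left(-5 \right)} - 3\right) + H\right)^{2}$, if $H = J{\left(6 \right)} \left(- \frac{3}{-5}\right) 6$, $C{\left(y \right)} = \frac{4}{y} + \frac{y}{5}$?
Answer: $\frac{767376}{25} \approx 30695.0$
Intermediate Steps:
$J{\left(u \right)} = 8 u$
$C{\left(y \right)} = \frac{4}{y} + \frac{y}{5}$ ($C{\left(y \right)} = \frac{4}{y} + y \frac{1}{5} = \frac{4}{y} + \frac{y}{5}$)
$H = \frac{864}{5}$ ($H = 8 \cdot 6 \left(- \frac{3}{-5}\right) 6 = 48 \left(\left(-3\right) \left(- \frac{1}{5}\right)\right) 6 = 48 \cdot \frac{3}{5} \cdot 6 = \frac{144}{5} \cdot 6 = \frac{864}{5} \approx 172.8$)
$\left(\left(- 3 C{\left(-5 \right)} - 3\right) + H\right)^{2} = \left(\left(- 3 \left(\frac{4}{-5} + \frac{1}{5} \left(-5\right)\right) - 3\right) + \frac{864}{5}\right)^{2} = \left(\left(- 3 \left(4 \left(- \frac{1}{5}\right) - 1\right) - 3\right) + \frac{864}{5}\right)^{2} = \left(\left(- 3 \left(- \frac{4}{5} - 1\right) - 3\right) + \frac{864}{5}\right)^{2} = \left(\left(\left(-3\right) \left(- \frac{9}{5}\right) - 3\right) + \frac{864}{5}\right)^{2} = \left(\left(\frac{27}{5} - 3\right) + \frac{864}{5}\right)^{2} = \left(\frac{12}{5} + \frac{864}{5}\right)^{2} = \left(\frac{876}{5}\right)^{2} = \frac{767376}{25}$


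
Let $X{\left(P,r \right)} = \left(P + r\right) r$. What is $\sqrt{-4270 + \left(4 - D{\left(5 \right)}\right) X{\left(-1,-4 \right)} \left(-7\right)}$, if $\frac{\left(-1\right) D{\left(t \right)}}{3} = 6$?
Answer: $35 i \sqrt{6} \approx 85.732 i$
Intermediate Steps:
$X{\left(P,r \right)} = r \left(P + r\right)$
$D{\left(t \right)} = -18$ ($D{\left(t \right)} = \left(-3\right) 6 = -18$)
$\sqrt{-4270 + \left(4 - D{\left(5 \right)}\right) X{\left(-1,-4 \right)} \left(-7\right)} = \sqrt{-4270 + \left(4 - -18\right) \left(- 4 \left(-1 - 4\right)\right) \left(-7\right)} = \sqrt{-4270 + \left(4 + 18\right) \left(\left(-4\right) \left(-5\right)\right) \left(-7\right)} = \sqrt{-4270 + 22 \cdot 20 \left(-7\right)} = \sqrt{-4270 + 440 \left(-7\right)} = \sqrt{-4270 - 3080} = \sqrt{-7350} = 35 i \sqrt{6}$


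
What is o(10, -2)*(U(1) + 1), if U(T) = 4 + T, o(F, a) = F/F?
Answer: 6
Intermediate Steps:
o(F, a) = 1
o(10, -2)*(U(1) + 1) = 1*((4 + 1) + 1) = 1*(5 + 1) = 1*6 = 6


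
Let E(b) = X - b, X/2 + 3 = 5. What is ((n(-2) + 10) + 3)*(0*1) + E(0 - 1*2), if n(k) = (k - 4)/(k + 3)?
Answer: 6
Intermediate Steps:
X = 4 (X = -6 + 2*5 = -6 + 10 = 4)
n(k) = (-4 + k)/(3 + k)
E(b) = 4 - b
((n(-2) + 10) + 3)*(0*1) + E(0 - 1*2) = (((-4 - 2)/(3 - 2) + 10) + 3)*(0*1) + (4 - (0 - 1*2)) = ((-6/1 + 10) + 3)*0 + (4 - (0 - 2)) = ((1*(-6) + 10) + 3)*0 + (4 - 1*(-2)) = ((-6 + 10) + 3)*0 + (4 + 2) = (4 + 3)*0 + 6 = 7*0 + 6 = 0 + 6 = 6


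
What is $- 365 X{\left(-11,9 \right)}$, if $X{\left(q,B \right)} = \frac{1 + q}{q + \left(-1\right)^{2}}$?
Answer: $-365$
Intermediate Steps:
$X{\left(q,B \right)} = 1$ ($X{\left(q,B \right)} = \frac{1 + q}{q + 1} = \frac{1 + q}{1 + q} = 1$)
$- 365 X{\left(-11,9 \right)} = \left(-365\right) 1 = -365$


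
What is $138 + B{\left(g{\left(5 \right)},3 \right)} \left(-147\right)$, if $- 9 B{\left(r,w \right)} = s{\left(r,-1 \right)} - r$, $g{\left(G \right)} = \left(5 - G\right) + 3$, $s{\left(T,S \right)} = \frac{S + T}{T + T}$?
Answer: $\frac{850}{9} \approx 94.444$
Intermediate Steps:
$s{\left(T,S \right)} = \frac{S + T}{2 T}$
$g{\left(G \right)} = 8 - G$
$B{\left(r,w \right)} = \frac{r}{9} - \frac{-1 + r}{18 r}$ ($B{\left(r,w \right)} = - \frac{\frac{-1 + r}{2 r} - r}{9} = - \frac{- r + \frac{-1 + r}{2 r}}{9} = \frac{r}{9} - \frac{-1 + r}{18 r}$)
$138 + B{\left(g{\left(5 \right)},3 \right)} \left(-147\right) = 138 + \frac{1 - \left(8 - 5\right) + 2 \left(8 - 5\right)^{2}}{18 \left(8 - 5\right)} \left(-147\right) = 138 + \frac{1 - 3 + 2 \cdot 3^{2}}{18 \cdot 3} \left(-147\right) = 138 + \frac{1}{18} \cdot \frac{1}{3} \left(1 - 3 + 2 \cdot 9\right) \left(-147\right) = 138 + \frac{1}{18} \cdot \frac{1}{3} \left(1 - 3 + 18\right) \left(-147\right) = 138 + \frac{1}{18} \cdot \frac{1}{3} \cdot 16 \left(-147\right) = 138 + \frac{8}{27} \left(-147\right) = 138 - \frac{392}{9} = \frac{850}{9}$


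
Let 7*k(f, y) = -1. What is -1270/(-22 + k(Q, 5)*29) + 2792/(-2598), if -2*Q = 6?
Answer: 1254738/26413 ≈ 47.505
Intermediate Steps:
Q = -3 (Q = -½*6 = -3)
k(f, y) = -⅐ (k(f, y) = (⅐)*(-1) = -⅐)
-1270/(-22 + k(Q, 5)*29) + 2792/(-2598) = -1270/(-22 - ⅐*29) + 2792/(-2598) = -1270/(-22 - 29/7) + 2792*(-1/2598) = -1270/(-183/7) - 1396/1299 = -1270*(-7/183) - 1396/1299 = 8890/183 - 1396/1299 = 1254738/26413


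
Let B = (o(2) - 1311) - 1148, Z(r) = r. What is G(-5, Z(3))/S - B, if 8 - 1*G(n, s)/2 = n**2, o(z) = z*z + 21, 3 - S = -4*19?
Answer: 192252/79 ≈ 2433.6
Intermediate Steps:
S = 79 (S = 3 - (-4)*19 = 3 - 1*(-76) = 3 + 76 = 79)
o(z) = 21 + z**2 (o(z) = z**2 + 21 = 21 + z**2)
G(n, s) = 16 - 2*n**2
B = -2434 (B = ((21 + 2**2) - 1311) - 1148 = ((21 + 4) - 1311) - 1148 = (25 - 1311) - 1148 = -1286 - 1148 = -2434)
G(-5, Z(3))/S - B = (16 - 2*(-5)**2)/79 - 1*(-2434) = (16 - 2*25)*(1/79) + 2434 = (16 - 50)*(1/79) + 2434 = -34*1/79 + 2434 = -34/79 + 2434 = 192252/79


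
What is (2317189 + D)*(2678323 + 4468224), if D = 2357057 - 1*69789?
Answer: 32905968359979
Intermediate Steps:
D = 2287268 (D = 2357057 - 69789 = 2287268)
(2317189 + D)*(2678323 + 4468224) = (2317189 + 2287268)*(2678323 + 4468224) = 4604457*7146547 = 32905968359979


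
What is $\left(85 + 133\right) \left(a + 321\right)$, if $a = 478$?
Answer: $174182$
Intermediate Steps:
$\left(85 + 133\right) \left(a + 321\right) = \left(85 + 133\right) \left(478 + 321\right) = 218 \cdot 799 = 174182$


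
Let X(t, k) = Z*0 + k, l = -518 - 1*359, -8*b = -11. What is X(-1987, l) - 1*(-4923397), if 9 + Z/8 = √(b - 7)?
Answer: 4922520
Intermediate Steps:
b = 11/8 (b = -⅛*(-11) = 11/8 ≈ 1.3750)
Z = -72 + 6*I*√10 (Z = -72 + 8*√(11/8 - 7) = -72 + 8*√(-45/8) = -72 + 8*(3*I*√10/4) = -72 + 6*I*√10 ≈ -72.0 + 18.974*I)
l = -877 (l = -518 - 359 = -877)
X(t, k) = k (X(t, k) = (-72 + 6*I*√10)*0 + k = 0 + k = k)
X(-1987, l) - 1*(-4923397) = -877 - 1*(-4923397) = -877 + 4923397 = 4922520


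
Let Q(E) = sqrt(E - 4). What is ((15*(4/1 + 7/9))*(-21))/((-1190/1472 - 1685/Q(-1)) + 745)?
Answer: -17334400800/17360058307 + 7849716736*I*sqrt(5)/17360058307 ≈ -0.99852 + 1.0111*I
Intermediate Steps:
Q(E) = sqrt(-4 + E)
((15*(4/1 + 7/9))*(-21))/((-1190/1472 - 1685/Q(-1)) + 745) = ((15*(4/1 + 7/9))*(-21))/((-1190/1472 - 1685/sqrt(-4 - 1)) + 745) = ((15*(4*1 + 7*(1/9)))*(-21))/((-1190*1/1472 - 1685*(-I*sqrt(5)/5)) + 745) = ((15*(4 + 7/9))*(-21))/((-595/736 - 1685*(-I*sqrt(5)/5)) + 745) = ((15*(43/9))*(-21))/((-595/736 - (-337)*I*sqrt(5)) + 745) = ((215/3)*(-21))/((-595/736 + 337*I*sqrt(5)) + 745) = -1505/(547725/736 + 337*I*sqrt(5))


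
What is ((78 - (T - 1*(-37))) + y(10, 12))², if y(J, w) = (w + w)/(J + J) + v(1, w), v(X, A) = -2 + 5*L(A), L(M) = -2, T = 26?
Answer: 441/25 ≈ 17.640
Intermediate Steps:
v(X, A) = -12 (v(X, A) = -2 + 5*(-2) = -2 - 10 = -12)
y(J, w) = -12 + w/J (y(J, w) = (w + w)/(J + J) - 12 = (2*w)/((2*J)) - 12 = (2*w)*(1/(2*J)) - 12 = w/J - 12 = -12 + w/J)
((78 - (T - 1*(-37))) + y(10, 12))² = ((78 - (26 - 1*(-37))) + (-12 + 12/10))² = ((78 - (26 + 37)) + (-12 + 12*(⅒)))² = ((78 - 1*63) + (-12 + 6/5))² = ((78 - 63) - 54/5)² = (15 - 54/5)² = (21/5)² = 441/25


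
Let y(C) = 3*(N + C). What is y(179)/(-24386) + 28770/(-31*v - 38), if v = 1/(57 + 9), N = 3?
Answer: -23153005407/30958027 ≈ -747.88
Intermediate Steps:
v = 1/66 ≈ 0.015152
y(C) = 9 + 3*C (y(C) = 3*(3 + C) = 9 + 3*C)
y(179)/(-24386) + 28770/(-31*v - 38) = (9 + 3*179)/(-24386) + 28770/(-31*1/66 - 38) = (9 + 537)*(-1/24386) + 28770/(-31/66 - 38) = 546*(-1/24386) + 28770/(-2539/66) = -273/12193 + 28770*(-66/2539) = -273/12193 - 1898820/2539 = -23153005407/30958027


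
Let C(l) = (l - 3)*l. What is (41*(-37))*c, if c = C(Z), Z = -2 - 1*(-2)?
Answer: 0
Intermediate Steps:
Z = 0 (Z = -2 + 2 = 0)
C(l) = l*(-3 + l) (C(l) = (-3 + l)*l = l*(-3 + l))
c = 0 (c = 0*(-3 + 0) = 0*(-3) = 0)
(41*(-37))*c = (41*(-37))*0 = -1517*0 = 0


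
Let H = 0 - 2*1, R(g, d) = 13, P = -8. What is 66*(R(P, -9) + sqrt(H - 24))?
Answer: 858 + 66*I*sqrt(26) ≈ 858.0 + 336.54*I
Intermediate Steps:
H = -2 (H = 0 - 2 = -2)
66*(R(P, -9) + sqrt(H - 24)) = 66*(13 + sqrt(-2 - 24)) = 66*(13 + sqrt(-26)) = 66*(13 + I*sqrt(26)) = 858 + 66*I*sqrt(26)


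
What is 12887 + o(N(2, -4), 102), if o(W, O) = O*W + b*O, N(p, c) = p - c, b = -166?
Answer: -3433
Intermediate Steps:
o(W, O) = -166*O + O*W (o(W, O) = O*W - 166*O = -166*O + O*W)
12887 + o(N(2, -4), 102) = 12887 + 102*(-166 + (2 - 1*(-4))) = 12887 + 102*(-166 + (2 + 4)) = 12887 + 102*(-166 + 6) = 12887 + 102*(-160) = 12887 - 16320 = -3433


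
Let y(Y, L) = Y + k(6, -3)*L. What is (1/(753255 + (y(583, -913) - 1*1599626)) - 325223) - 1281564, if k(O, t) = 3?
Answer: -1363402152750/848527 ≈ -1.6068e+6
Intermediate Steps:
y(Y, L) = Y + 3*L
(1/(753255 + (y(583, -913) - 1*1599626)) - 325223) - 1281564 = (1/(753255 + ((583 + 3*(-913)) - 1*1599626)) - 325223) - 1281564 = (1/(753255 + ((583 - 2739) - 1599626)) - 325223) - 1281564 = (1/(753255 + (-2156 - 1599626)) - 325223) - 1281564 = (1/(753255 - 1601782) - 325223) - 1281564 = (1/(-848527) - 325223) - 1281564 = (-1/848527 - 325223) - 1281564 = -275960496522/848527 - 1281564 = -1363402152750/848527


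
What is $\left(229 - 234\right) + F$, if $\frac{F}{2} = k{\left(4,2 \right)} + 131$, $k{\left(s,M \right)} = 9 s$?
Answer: $329$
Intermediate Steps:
$F = 334$ ($F = 2 \left(9 \cdot 4 + 131\right) = 2 \left(36 + 131\right) = 2 \cdot 167 = 334$)
$\left(229 - 234\right) + F = \left(229 - 234\right) + 334 = -5 + 334 = 329$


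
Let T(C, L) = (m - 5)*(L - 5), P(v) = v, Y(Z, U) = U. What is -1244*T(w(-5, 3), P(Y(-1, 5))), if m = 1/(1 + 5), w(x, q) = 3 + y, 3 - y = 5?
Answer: 0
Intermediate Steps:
y = -2 (y = 3 - 1*5 = 3 - 5 = -2)
w(x, q) = 1 (w(x, q) = 3 - 2 = 1)
m = ⅙ (m = 1/6 = ⅙ ≈ 0.16667)
T(C, L) = 145/6 - 29*L/6 (T(C, L) = (⅙ - 5)*(L - 5) = -29*(-5 + L)/6 = 145/6 - 29*L/6)
-1244*T(w(-5, 3), P(Y(-1, 5))) = -1244*(145/6 - 29/6*5) = -1244*(145/6 - 145/6) = -1244*0 = 0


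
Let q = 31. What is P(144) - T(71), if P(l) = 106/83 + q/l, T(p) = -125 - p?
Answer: 2360429/11952 ≈ 197.49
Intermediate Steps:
P(l) = 106/83 + 31/l
P(144) - T(71) = (106/83 + 31/144) - (-125 - 1*71) = (106/83 + 31*(1/144)) - (-125 - 71) = (106/83 + 31/144) - 1*(-196) = 17837/11952 + 196 = 2360429/11952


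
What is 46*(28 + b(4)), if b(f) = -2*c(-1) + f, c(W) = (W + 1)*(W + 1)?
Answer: 1472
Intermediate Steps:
c(W) = (1 + W)² (c(W) = (1 + W)*(1 + W) = (1 + W)²)
b(f) = f (b(f) = -2*(1 - 1)² + f = -2*0² + f = -2*0 + f = 0 + f = f)
46*(28 + b(4)) = 46*(28 + 4) = 46*32 = 1472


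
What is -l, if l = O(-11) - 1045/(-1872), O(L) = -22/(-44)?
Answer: -1981/1872 ≈ -1.0582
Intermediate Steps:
O(L) = ½ (O(L) = -22*(-1/44) = ½)
l = 1981/1872 (l = ½ - 1045/(-1872) = ½ - 1045*(-1)/1872 = ½ - 1*(-1045/1872) = ½ + 1045/1872 = 1981/1872 ≈ 1.0582)
-l = -1*1981/1872 = -1981/1872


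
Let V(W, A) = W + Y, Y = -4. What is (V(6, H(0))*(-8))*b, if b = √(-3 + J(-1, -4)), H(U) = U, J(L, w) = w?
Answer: -16*I*√7 ≈ -42.332*I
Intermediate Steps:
V(W, A) = -4 + W (V(W, A) = W - 4 = -4 + W)
b = I*√7 (b = √(-3 - 4) = √(-7) = I*√7 ≈ 2.6458*I)
(V(6, H(0))*(-8))*b = ((-4 + 6)*(-8))*(I*√7) = (2*(-8))*(I*√7) = -16*I*√7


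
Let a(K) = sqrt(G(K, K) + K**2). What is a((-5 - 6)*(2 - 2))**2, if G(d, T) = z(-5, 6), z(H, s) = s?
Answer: 6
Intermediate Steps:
G(d, T) = 6
a(K) = sqrt(6 + K**2)
a((-5 - 6)*(2 - 2))**2 = (sqrt(6 + ((-5 - 6)*(2 - 2))**2))**2 = (sqrt(6 + (-11*0)**2))**2 = (sqrt(6 + 0**2))**2 = (sqrt(6 + 0))**2 = (sqrt(6))**2 = 6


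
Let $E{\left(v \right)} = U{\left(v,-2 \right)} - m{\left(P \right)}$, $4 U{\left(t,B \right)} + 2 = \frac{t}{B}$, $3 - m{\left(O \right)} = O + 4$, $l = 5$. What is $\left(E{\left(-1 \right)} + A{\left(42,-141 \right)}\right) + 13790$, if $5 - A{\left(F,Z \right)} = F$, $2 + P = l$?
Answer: $\frac{110053}{8} \approx 13757.0$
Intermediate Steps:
$P = 3$ ($P = -2 + 5 = 3$)
$m{\left(O \right)} = -1 - O$ ($m{\left(O \right)} = 3 - \left(O + 4\right) = 3 - \left(4 + O\right) = -1 - O$)
$A{\left(F,Z \right)} = 5 - F$
$U{\left(t,B \right)} = - \frac{1}{2} + \frac{t}{4 B}$ ($U{\left(t,B \right)} = - \frac{1}{2} + \frac{t \frac{1}{B}}{4} = - \frac{1}{2} + \frac{t}{4 B}$)
$E{\left(v \right)} = \frac{7}{2} - \frac{v}{8}$ ($E{\left(v \right)} = \frac{v - -4}{4 \left(-2\right)} - \left(-1 - 3\right) = \frac{1}{4} \left(- \frac{1}{2}\right) \left(v + 4\right) - \left(-1 - 3\right) = \frac{1}{4} \left(- \frac{1}{2}\right) \left(4 + v\right) - -4 = \left(- \frac{1}{2} - \frac{v}{8}\right) + 4 = \frac{7}{2} - \frac{v}{8}$)
$\left(E{\left(-1 \right)} + A{\left(42,-141 \right)}\right) + 13790 = \left(\left(\frac{7}{2} - - \frac{1}{8}\right) + \left(5 - 42\right)\right) + 13790 = \left(\left(\frac{7}{2} + \frac{1}{8}\right) + \left(5 - 42\right)\right) + 13790 = \left(\frac{29}{8} - 37\right) + 13790 = - \frac{267}{8} + 13790 = \frac{110053}{8}$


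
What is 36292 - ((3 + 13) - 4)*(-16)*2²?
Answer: 37060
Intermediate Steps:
36292 - ((3 + 13) - 4)*(-16)*2² = 36292 - (16 - 4)*(-16)*4 = 36292 - 12*(-16)*4 = 36292 - (-192)*4 = 36292 - 1*(-768) = 36292 + 768 = 37060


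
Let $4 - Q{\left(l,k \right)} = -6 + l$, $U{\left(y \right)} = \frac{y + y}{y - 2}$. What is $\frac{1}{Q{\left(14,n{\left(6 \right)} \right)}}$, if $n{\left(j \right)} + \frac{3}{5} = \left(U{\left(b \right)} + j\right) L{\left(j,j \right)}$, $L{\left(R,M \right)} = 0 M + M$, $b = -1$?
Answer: $- \frac{1}{4} \approx -0.25$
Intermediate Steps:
$L{\left(R,M \right)} = M$ ($L{\left(R,M \right)} = 0 + M = M$)
$U{\left(y \right)} = \frac{2 y}{-2 + y}$
$n{\left(j \right)} = - \frac{3}{5} + j \left(\frac{2}{3} + j\right)$ ($n{\left(j \right)} = - \frac{3}{5} + \left(2 \left(-1\right) \frac{1}{-2 - 1} + j\right) j = - \frac{3}{5} + \left(2 \left(-1\right) \frac{1}{-3} + j\right) j = - \frac{3}{5} + \left(2 \left(-1\right) \left(- \frac{1}{3}\right) + j\right) j = - \frac{3}{5} + \left(\frac{2}{3} + j\right) j = - \frac{3}{5} + j \left(\frac{2}{3} + j\right)$)
$Q{\left(l,k \right)} = 10 - l$ ($Q{\left(l,k \right)} = 4 - \left(-6 + l\right) = 10 - l$)
$\frac{1}{Q{\left(14,n{\left(6 \right)} \right)}} = \frac{1}{10 - 14} = \frac{1}{-4} = - \frac{1}{4}$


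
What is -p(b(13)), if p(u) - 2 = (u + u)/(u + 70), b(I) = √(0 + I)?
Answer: -9748/4887 - 140*√13/4887 ≈ -2.0980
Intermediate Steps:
b(I) = √I
p(u) = 2 + 2*u/(70 + u) (p(u) = 2 + (u + u)/(u + 70) = 2 + (2*u)/(70 + u) = 2 + 2*u/(70 + u))
-p(b(13)) = -4*(35 + √13)/(70 + √13)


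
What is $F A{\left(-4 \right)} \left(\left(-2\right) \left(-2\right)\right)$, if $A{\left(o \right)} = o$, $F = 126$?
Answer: $-2016$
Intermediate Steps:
$F A{\left(-4 \right)} \left(\left(-2\right) \left(-2\right)\right) = 126 \left(- 4 \left(\left(-2\right) \left(-2\right)\right)\right) = 126 \left(\left(-4\right) 4\right) = 126 \left(-16\right) = -2016$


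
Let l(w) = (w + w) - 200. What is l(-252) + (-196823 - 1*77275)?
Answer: -274802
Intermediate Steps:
l(w) = -200 + 2*w (l(w) = 2*w - 200 = -200 + 2*w)
l(-252) + (-196823 - 1*77275) = (-200 + 2*(-252)) + (-196823 - 1*77275) = (-200 - 504) + (-196823 - 77275) = -704 - 274098 = -274802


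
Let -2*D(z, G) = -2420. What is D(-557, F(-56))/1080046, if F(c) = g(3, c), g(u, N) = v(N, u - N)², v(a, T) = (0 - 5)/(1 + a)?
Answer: 5/4463 ≈ 0.0011203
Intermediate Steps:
v(a, T) = -5/(1 + a)
g(u, N) = 25/(1 + N)² (g(u, N) = (-5/(1 + N))² = 25/(1 + N)²)
F(c) = 25/(1 + c)²
D(z, G) = 1210 (D(z, G) = -½*(-2420) = 1210)
D(-557, F(-56))/1080046 = 1210/1080046 = 1210*(1/1080046) = 5/4463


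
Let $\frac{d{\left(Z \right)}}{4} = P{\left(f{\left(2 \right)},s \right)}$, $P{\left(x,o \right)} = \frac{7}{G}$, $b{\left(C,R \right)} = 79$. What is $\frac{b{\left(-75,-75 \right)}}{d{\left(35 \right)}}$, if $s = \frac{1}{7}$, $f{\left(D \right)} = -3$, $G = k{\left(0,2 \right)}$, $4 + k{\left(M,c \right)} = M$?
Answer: $- \frac{79}{7} \approx -11.286$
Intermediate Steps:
$k{\left(M,c \right)} = -4 + M$
$G = -4$ ($G = -4 + 0 = -4$)
$s = \frac{1}{7} \approx 0.14286$
$P{\left(x,o \right)} = - \frac{7}{4}$ ($P{\left(x,o \right)} = \frac{7}{-4} = 7 \left(- \frac{1}{4}\right) = - \frac{7}{4}$)
$d{\left(Z \right)} = -7$ ($d{\left(Z \right)} = 4 \left(- \frac{7}{4}\right) = -7$)
$\frac{b{\left(-75,-75 \right)}}{d{\left(35 \right)}} = \frac{79}{-7} = 79 \left(- \frac{1}{7}\right) = - \frac{79}{7}$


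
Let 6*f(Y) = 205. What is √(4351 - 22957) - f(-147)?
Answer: -205/6 + I*√18606 ≈ -34.167 + 136.4*I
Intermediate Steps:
f(Y) = 205/6 (f(Y) = (⅙)*205 = 205/6)
√(4351 - 22957) - f(-147) = √(4351 - 22957) - 1*205/6 = √(-18606) - 205/6 = I*√18606 - 205/6 = -205/6 + I*√18606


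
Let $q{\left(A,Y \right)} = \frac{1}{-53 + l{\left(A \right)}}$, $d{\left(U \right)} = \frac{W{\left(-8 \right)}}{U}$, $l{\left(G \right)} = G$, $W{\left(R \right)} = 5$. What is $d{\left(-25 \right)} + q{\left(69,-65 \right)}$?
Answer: $- \frac{11}{80} \approx -0.1375$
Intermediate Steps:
$d{\left(U \right)} = \frac{5}{U}$
$q{\left(A,Y \right)} = \frac{1}{-53 + A}$
$d{\left(-25 \right)} + q{\left(69,-65 \right)} = \frac{5}{-25} + \frac{1}{-53 + 69} = 5 \left(- \frac{1}{25}\right) + \frac{1}{16} = - \frac{1}{5} + \frac{1}{16} = - \frac{11}{80}$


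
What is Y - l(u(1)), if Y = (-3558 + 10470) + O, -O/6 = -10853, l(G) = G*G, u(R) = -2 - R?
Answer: 72021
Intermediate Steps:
l(G) = G²
O = 65118 (O = -6*(-10853) = 65118)
Y = 72030 (Y = (-3558 + 10470) + 65118 = 6912 + 65118 = 72030)
Y - l(u(1)) = 72030 - (-2 - 1*1)² = 72030 - (-2 - 1)² = 72030 - 1*(-3)² = 72030 - 1*9 = 72030 - 9 = 72021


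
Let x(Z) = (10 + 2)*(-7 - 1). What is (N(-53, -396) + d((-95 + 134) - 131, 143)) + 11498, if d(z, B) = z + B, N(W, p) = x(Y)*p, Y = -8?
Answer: 49565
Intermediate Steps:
x(Z) = -96 (x(Z) = 12*(-8) = -96)
N(W, p) = -96*p
d(z, B) = B + z
(N(-53, -396) + d((-95 + 134) - 131, 143)) + 11498 = (-96*(-396) + (143 + ((-95 + 134) - 131))) + 11498 = (38016 + (143 + (39 - 131))) + 11498 = (38016 + (143 - 92)) + 11498 = (38016 + 51) + 11498 = 38067 + 11498 = 49565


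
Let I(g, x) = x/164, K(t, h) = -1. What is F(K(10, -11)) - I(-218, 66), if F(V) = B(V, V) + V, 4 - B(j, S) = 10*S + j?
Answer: 1115/82 ≈ 13.598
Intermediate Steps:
B(j, S) = 4 - j - 10*S (B(j, S) = 4 - (10*S + j) = 4 - (j + 10*S) = 4 + (-j - 10*S) = 4 - j - 10*S)
F(V) = 4 - 10*V (F(V) = (4 - V - 10*V) + V = (4 - 11*V) + V = 4 - 10*V)
I(g, x) = x/164 (I(g, x) = x*(1/164) = x/164)
F(K(10, -11)) - I(-218, 66) = (4 - 10*(-1)) - 66/164 = (4 + 10) - 1*33/82 = 14 - 33/82 = 1115/82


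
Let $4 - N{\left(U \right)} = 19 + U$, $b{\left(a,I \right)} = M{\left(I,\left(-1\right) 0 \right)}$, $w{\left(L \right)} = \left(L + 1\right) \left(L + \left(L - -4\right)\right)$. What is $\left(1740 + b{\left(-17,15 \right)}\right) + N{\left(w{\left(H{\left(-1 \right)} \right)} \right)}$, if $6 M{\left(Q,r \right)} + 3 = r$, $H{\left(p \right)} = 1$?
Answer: $\frac{3425}{2} \approx 1712.5$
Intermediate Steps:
$M{\left(Q,r \right)} = - \frac{1}{2} + \frac{r}{6}$
$w{\left(L \right)} = \left(1 + L\right) \left(4 + 2 L\right)$ ($w{\left(L \right)} = \left(1 + L\right) \left(L + \left(L + 4\right)\right) = \left(1 + L\right) \left(L + \left(4 + L\right)\right) = \left(1 + L\right) \left(4 + 2 L\right)$)
$b{\left(a,I \right)} = - \frac{1}{2}$ ($b{\left(a,I \right)} = - \frac{1}{2} + \frac{\left(-1\right) 0}{6} = - \frac{1}{2} + \frac{1}{6} \cdot 0 = - \frac{1}{2} + 0 = - \frac{1}{2}$)
$N{\left(U \right)} = -15 - U$ ($N{\left(U \right)} = 4 - \left(19 + U\right) = -15 - U$)
$\left(1740 + b{\left(-17,15 \right)}\right) + N{\left(w{\left(H{\left(-1 \right)} \right)} \right)} = \left(1740 - \frac{1}{2}\right) - \left(19 + 2 + 6\right) = \frac{3479}{2} - \left(25 + 2\right) = \frac{3479}{2} - 27 = \frac{3425}{2}$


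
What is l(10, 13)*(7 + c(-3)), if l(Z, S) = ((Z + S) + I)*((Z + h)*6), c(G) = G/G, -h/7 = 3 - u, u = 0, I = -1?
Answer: -11616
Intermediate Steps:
h = -21 (h = -7*(3 - 1*0) = -7*(3 + 0) = -7*3 = -21)
c(G) = 1
l(Z, S) = (-126 + 6*Z)*(-1 + S + Z) (l(Z, S) = ((Z + S) - 1)*((Z - 21)*6) = ((S + Z) - 1)*((-21 + Z)*6) = (-1 + S + Z)*(-126 + 6*Z) = (-126 + 6*Z)*(-1 + S + Z))
l(10, 13)*(7 + c(-3)) = (126 - 132*10 - 126*13 + 6*10² + 6*13*10)*(7 + 1) = (126 - 1320 - 1638 + 6*100 + 780)*8 = (126 - 1320 - 1638 + 600 + 780)*8 = -1452*8 = -11616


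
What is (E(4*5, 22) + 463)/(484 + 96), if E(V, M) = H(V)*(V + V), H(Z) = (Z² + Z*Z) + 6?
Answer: 32703/580 ≈ 56.384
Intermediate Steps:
H(Z) = 6 + 2*Z² (H(Z) = (Z² + Z²) + 6 = 2*Z² + 6 = 6 + 2*Z²)
E(V, M) = 2*V*(6 + 2*V²) (E(V, M) = (6 + 2*V²)*(V + V) = (6 + 2*V²)*(2*V) = 2*V*(6 + 2*V²))
(E(4*5, 22) + 463)/(484 + 96) = (4*(4*5)*(3 + (4*5)²) + 463)/(484 + 96) = (4*20*(3 + 20²) + 463)/580 = (4*20*(3 + 400) + 463)*(1/580) = (4*20*403 + 463)*(1/580) = (32240 + 463)*(1/580) = 32703*(1/580) = 32703/580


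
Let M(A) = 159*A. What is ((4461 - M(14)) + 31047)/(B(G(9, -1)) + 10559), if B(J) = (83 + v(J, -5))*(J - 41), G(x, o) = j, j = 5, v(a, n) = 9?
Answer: 33282/7247 ≈ 4.5925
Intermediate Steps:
G(x, o) = 5
B(J) = -3772 + 92*J (B(J) = (83 + 9)*(J - 41) = 92*(-41 + J) = -3772 + 92*J)
((4461 - M(14)) + 31047)/(B(G(9, -1)) + 10559) = ((4461 - 159*14) + 31047)/((-3772 + 92*5) + 10559) = ((4461 - 1*2226) + 31047)/((-3772 + 460) + 10559) = ((4461 - 2226) + 31047)/(-3312 + 10559) = (2235 + 31047)/7247 = 33282*(1/7247) = 33282/7247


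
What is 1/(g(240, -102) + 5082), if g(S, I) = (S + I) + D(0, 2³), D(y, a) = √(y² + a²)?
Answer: 1/5228 ≈ 0.00019128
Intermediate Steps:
D(y, a) = √(a² + y²)
g(S, I) = 8 + I + S (g(S, I) = (S + I) + √((2³)² + 0²) = (I + S) + √(8² + 0) = (I + S) + √(64 + 0) = (I + S) + √64 = (I + S) + 8 = 8 + I + S)
1/(g(240, -102) + 5082) = 1/((8 - 102 + 240) + 5082) = 1/(146 + 5082) = 1/5228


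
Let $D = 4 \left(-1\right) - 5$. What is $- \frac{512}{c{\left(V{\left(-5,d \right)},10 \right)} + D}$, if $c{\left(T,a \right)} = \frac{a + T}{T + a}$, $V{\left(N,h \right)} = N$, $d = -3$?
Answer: $64$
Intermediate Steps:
$c{\left(T,a \right)} = 1$ ($c{\left(T,a \right)} = \frac{T + a}{T + a} = 1$)
$D = -9$ ($D = -4 - 5 = -9$)
$- \frac{512}{c{\left(V{\left(-5,d \right)},10 \right)} + D} = - \frac{512}{1 - 9} = - \frac{512}{-8} = \left(-512\right) \left(- \frac{1}{8}\right) = 64$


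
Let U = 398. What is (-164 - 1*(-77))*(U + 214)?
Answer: -53244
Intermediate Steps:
(-164 - 1*(-77))*(U + 214) = (-164 - 1*(-77))*(398 + 214) = (-164 + 77)*612 = -87*612 = -53244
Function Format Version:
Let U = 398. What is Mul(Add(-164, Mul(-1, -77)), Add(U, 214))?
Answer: -53244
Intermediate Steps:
Mul(Add(-164, Mul(-1, -77)), Add(U, 214)) = Mul(Add(-164, Mul(-1, -77)), Add(398, 214)) = Mul(Add(-164, 77), 612) = Mul(-87, 612) = -53244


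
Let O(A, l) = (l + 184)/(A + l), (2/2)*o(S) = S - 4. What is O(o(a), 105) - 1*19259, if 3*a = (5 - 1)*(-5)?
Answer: -5449430/283 ≈ -19256.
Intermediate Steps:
a = -20/3 (a = ((5 - 1)*(-5))/3 = (4*(-5))/3 = (1/3)*(-20) = -20/3 ≈ -6.6667)
o(S) = -4 + S (o(S) = S - 4 = -4 + S)
O(A, l) = (184 + l)/(A + l)
O(o(a), 105) - 1*19259 = (184 + 105)/((-4 - 20/3) + 105) - 1*19259 = 289/(-32/3 + 105) - 19259 = 289/(283/3) - 19259 = (3/283)*289 - 19259 = 867/283 - 19259 = -5449430/283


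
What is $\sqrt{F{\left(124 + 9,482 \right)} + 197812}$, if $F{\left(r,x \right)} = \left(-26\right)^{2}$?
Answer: $2 \sqrt{49622} \approx 445.52$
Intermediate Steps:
$F{\left(r,x \right)} = 676$
$\sqrt{F{\left(124 + 9,482 \right)} + 197812} = \sqrt{676 + 197812} = \sqrt{198488} = 2 \sqrt{49622}$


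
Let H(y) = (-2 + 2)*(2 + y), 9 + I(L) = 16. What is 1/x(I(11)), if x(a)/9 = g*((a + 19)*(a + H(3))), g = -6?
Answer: -1/9828 ≈ -0.00010175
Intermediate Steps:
I(L) = 7 (I(L) = -9 + 16 = 7)
H(y) = 0 (H(y) = 0*(2 + y) = 0)
x(a) = -54*a*(19 + a) (x(a) = 9*(-6*(a + 19)*(a + 0)) = 9*(-6*(19 + a)*a) = 9*(-6*a*(19 + a)) = -54*a*(19 + a))
1/x(I(11)) = 1/(54*7*(-19 - 1*7)) = 1/(54*7*(-19 - 7)) = 1/(54*7*(-26)) = 1/(-9828) = -1/9828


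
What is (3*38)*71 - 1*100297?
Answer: -92203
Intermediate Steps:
(3*38)*71 - 1*100297 = 114*71 - 100297 = 8094 - 100297 = -92203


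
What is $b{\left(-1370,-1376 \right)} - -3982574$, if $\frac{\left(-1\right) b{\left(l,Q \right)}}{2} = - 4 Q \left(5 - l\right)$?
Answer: $-11153426$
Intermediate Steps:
$b{\left(l,Q \right)} = 8 Q \left(5 - l\right)$ ($b{\left(l,Q \right)} = - 2 - 4 Q \left(5 - l\right) = - 2 \left(- 4 Q \left(5 - l\right)\right) = 8 Q \left(5 - l\right)$)
$b{\left(-1370,-1376 \right)} - -3982574 = 8 \left(-1376\right) \left(5 - -1370\right) - -3982574 = 8 \left(-1376\right) \left(5 + 1370\right) + 3982574 = 8 \left(-1376\right) 1375 + 3982574 = -15136000 + 3982574 = -11153426$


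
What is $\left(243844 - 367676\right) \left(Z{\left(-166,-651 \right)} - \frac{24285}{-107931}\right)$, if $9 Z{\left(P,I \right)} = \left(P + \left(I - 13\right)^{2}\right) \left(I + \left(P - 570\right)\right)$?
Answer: $\frac{302596846034830920}{35977} \approx 8.4108 \cdot 10^{12}$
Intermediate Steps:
$Z{\left(P,I \right)} = \frac{\left(P + \left(-13 + I\right)^{2}\right) \left(-570 + I + P\right)}{9}$ ($Z{\left(P,I \right)} = \frac{\left(P + \left(I - 13\right)^{2}\right) \left(I + \left(P - 570\right)\right)}{9} = \frac{\left(P + \left(-13 + I\right)^{2}\right) \left(I + \left(-570 + P\right)\right)}{9} = \frac{\left(P + \left(-13 + I\right)^{2}\right) \left(-570 + I + P\right)}{9}$)
$\left(243844 - 367676\right) \left(Z{\left(-166,-651 \right)} - \frac{24285}{-107931}\right) = \left(243844 - 367676\right) \left(\left(\left(- \frac{190}{3}\right) \left(-166\right) - \frac{190 \left(-13 - 651\right)^{2}}{3} + \frac{\left(-166\right)^{2}}{9} + \frac{1}{9} \left(-651\right) \left(-166\right) + \frac{1}{9} \left(-651\right) \left(-13 - 651\right)^{2} + \frac{1}{9} \left(-166\right) \left(-13 - 651\right)^{2}\right) - \frac{24285}{-107931}\right) = - 123832 \left(\left(\frac{31540}{3} - \frac{190 \left(-664\right)^{2}}{3} + \frac{1}{9} \cdot 27556 + \frac{36022}{3} + \frac{1}{9} \left(-651\right) \left(-664\right)^{2} + \frac{1}{9} \left(-166\right) \left(-664\right)^{2}\right) - - \frac{8095}{35977}\right) = - 123832 \left(\left(\frac{31540}{3} - \frac{83770240}{3} + \frac{27556}{9} + \frac{36022}{3} + \frac{1}{9} \left(-651\right) 440896 + \frac{1}{9} \left(-166\right) 440896\right) + \frac{8095}{35977}\right) = - 123832 \left(\left(\frac{31540}{3} - \frac{83770240}{3} + \frac{27556}{9} + \frac{36022}{3} - \frac{95674432}{3} - \frac{73188736}{9}\right) + \frac{8095}{35977}\right) = - 123832 \left(-67921390 + \frac{8095}{35977}\right) = \left(-123832\right) \left(- \frac{2443607839935}{35977}\right) = \frac{302596846034830920}{35977}$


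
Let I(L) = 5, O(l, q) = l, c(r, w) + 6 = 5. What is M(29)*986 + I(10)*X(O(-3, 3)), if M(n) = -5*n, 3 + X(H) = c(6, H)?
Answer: -142990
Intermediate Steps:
c(r, w) = -1 (c(r, w) = -6 + 5 = -1)
X(H) = -4 (X(H) = -3 - 1 = -4)
M(29)*986 + I(10)*X(O(-3, 3)) = -5*29*986 + 5*(-4) = -145*986 - 20 = -142970 - 20 = -142990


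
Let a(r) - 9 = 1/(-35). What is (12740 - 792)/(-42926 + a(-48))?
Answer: -104545/375524 ≈ -0.27840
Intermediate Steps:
a(r) = 314/35 (a(r) = 9 + 1/(-35) = 9 - 1/35 = 314/35)
(12740 - 792)/(-42926 + a(-48)) = (12740 - 792)/(-42926 + 314/35) = 11948/(-1502096/35) = 11948*(-35/1502096) = -104545/375524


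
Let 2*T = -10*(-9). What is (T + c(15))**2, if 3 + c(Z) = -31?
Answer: 121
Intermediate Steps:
T = 45 (T = (-10*(-9))/2 = (1/2)*90 = 45)
c(Z) = -34 (c(Z) = -3 - 31 = -34)
(T + c(15))**2 = (45 - 34)**2 = 11**2 = 121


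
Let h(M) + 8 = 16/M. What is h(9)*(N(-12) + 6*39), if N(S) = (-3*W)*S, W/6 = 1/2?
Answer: -2128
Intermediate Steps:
h(M) = -8 + 16/M
W = 3 (W = 6/2 = 6*(½) = 3)
N(S) = -9*S (N(S) = (-3*3)*S = -9*S)
h(9)*(N(-12) + 6*39) = (-8 + 16/9)*(-9*(-12) + 6*39) = (-8 + 16*(⅑))*(108 + 234) = (-8 + 16/9)*342 = -56/9*342 = -2128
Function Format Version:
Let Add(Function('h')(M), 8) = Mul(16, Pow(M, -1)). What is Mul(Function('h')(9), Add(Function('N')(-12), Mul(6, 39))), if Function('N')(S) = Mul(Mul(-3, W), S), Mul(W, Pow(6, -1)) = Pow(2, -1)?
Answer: -2128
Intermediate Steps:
Function('h')(M) = Add(-8, Mul(16, Pow(M, -1)))
W = 3 (W = Mul(6, Pow(2, -1)) = Mul(6, Rational(1, 2)) = 3)
Function('N')(S) = Mul(-9, S) (Function('N')(S) = Mul(Mul(-3, 3), S) = Mul(-9, S))
Mul(Function('h')(9), Add(Function('N')(-12), Mul(6, 39))) = Mul(Add(-8, Mul(16, Pow(9, -1))), Add(Mul(-9, -12), Mul(6, 39))) = Mul(Add(-8, Mul(16, Rational(1, 9))), Add(108, 234)) = Mul(Add(-8, Rational(16, 9)), 342) = Mul(Rational(-56, 9), 342) = -2128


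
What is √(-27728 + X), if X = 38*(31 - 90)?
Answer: 9*I*√370 ≈ 173.12*I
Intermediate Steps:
X = -2242 (X = 38*(-59) = -2242)
√(-27728 + X) = √(-27728 - 2242) = √(-29970) = 9*I*√370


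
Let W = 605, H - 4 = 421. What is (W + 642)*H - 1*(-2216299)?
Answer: 2746274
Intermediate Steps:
H = 425 (H = 4 + 421 = 425)
(W + 642)*H - 1*(-2216299) = (605 + 642)*425 - 1*(-2216299) = 1247*425 + 2216299 = 529975 + 2216299 = 2746274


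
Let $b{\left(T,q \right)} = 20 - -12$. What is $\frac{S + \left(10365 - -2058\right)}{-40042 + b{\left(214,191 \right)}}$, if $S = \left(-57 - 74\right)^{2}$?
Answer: $- \frac{14792}{20005} \approx -0.73942$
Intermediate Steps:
$b{\left(T,q \right)} = 32$ ($b{\left(T,q \right)} = 20 + 12 = 32$)
$S = 17161$ ($S = \left(-131\right)^{2} = 17161$)
$\frac{S + \left(10365 - -2058\right)}{-40042 + b{\left(214,191 \right)}} = \frac{17161 + \left(10365 - -2058\right)}{-40042 + 32} = \frac{17161 + \left(10365 + 2058\right)}{-40010} = \left(17161 + 12423\right) \left(- \frac{1}{40010}\right) = 29584 \left(- \frac{1}{40010}\right) = - \frac{14792}{20005}$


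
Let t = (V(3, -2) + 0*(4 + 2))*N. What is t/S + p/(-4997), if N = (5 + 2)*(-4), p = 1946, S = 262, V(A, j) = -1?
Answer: -184968/654607 ≈ -0.28256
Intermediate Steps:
N = -28 (N = 7*(-4) = -28)
t = 28 (t = (-1 + 0*(4 + 2))*(-28) = (-1 + 0*6)*(-28) = (-1 + 0)*(-28) = -1*(-28) = 28)
t/S + p/(-4997) = 28/262 + 1946/(-4997) = 28*(1/262) + 1946*(-1/4997) = 14/131 - 1946/4997 = -184968/654607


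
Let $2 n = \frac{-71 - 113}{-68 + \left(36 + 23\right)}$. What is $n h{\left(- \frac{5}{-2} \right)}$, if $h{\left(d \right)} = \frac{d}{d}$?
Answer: $\frac{92}{9} \approx 10.222$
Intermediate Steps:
$n = \frac{92}{9}$ ($n = \frac{\left(-71 - 113\right) \frac{1}{-68 + \left(36 + 23\right)}}{2} = \frac{\left(-184\right) \frac{1}{-68 + 59}}{2} = \frac{\left(-184\right) \frac{1}{-9}}{2} = \frac{\left(-184\right) \left(- \frac{1}{9}\right)}{2} = \frac{1}{2} \cdot \frac{184}{9} = \frac{92}{9} \approx 10.222$)
$h{\left(d \right)} = 1$
$n h{\left(- \frac{5}{-2} \right)} = \frac{92}{9} \cdot 1 = \frac{92}{9}$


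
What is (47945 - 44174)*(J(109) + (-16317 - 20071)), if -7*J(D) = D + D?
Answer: -961356114/7 ≈ -1.3734e+8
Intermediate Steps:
J(D) = -2*D/7 (J(D) = -(D + D)/7 = -2*D/7)
(47945 - 44174)*(J(109) + (-16317 - 20071)) = (47945 - 44174)*(-2/7*109 + (-16317 - 20071)) = 3771*(-218/7 - 36388) = 3771*(-254934/7) = -961356114/7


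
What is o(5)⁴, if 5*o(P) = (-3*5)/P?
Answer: 81/625 ≈ 0.12960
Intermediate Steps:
o(P) = -3/P (o(P) = ((-3*5)/P)/5 = (-15/P)/5 = -3/P)
o(5)⁴ = (-3/5)⁴ = (-3*⅕)⁴ = (-⅗)⁴ = 81/625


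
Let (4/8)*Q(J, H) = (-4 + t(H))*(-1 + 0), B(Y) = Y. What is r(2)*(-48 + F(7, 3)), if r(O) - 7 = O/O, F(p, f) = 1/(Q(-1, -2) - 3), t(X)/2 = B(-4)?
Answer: -8056/21 ≈ -383.62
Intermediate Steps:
t(X) = -8 (t(X) = 2*(-4) = -8)
Q(J, H) = 24 (Q(J, H) = 2*((-4 - 8)*(-1 + 0)) = 2*(-12*(-1)) = 2*12 = 24)
F(p, f) = 1/21 (F(p, f) = 1/(24 - 3) = 1/21)
r(O) = 8 (r(O) = 7 + O/O = 7 + 1 = 8)
r(2)*(-48 + F(7, 3)) = 8*(-48 + 1/21) = 8*(-1007/21) = -8056/21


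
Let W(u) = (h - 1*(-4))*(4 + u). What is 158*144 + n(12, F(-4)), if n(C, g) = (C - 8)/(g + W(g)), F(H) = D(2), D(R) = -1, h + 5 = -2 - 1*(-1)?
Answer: 159260/7 ≈ 22751.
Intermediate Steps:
h = -6 (h = -5 + (-2 - 1*(-1)) = -5 + (-2 + 1) = -5 - 1 = -6)
W(u) = -8 - 2*u (W(u) = (-6 - 1*(-4))*(4 + u) = (-6 + 4)*(4 + u) = -2*(4 + u) = -8 - 2*u)
F(H) = -1
n(C, g) = (-8 + C)/(-8 - g) (n(C, g) = (C - 8)/(g + (-8 - 2*g)) = (-8 + C)/(-8 - g))
158*144 + n(12, F(-4)) = 158*144 + (8 - 1*12)/(8 - 1) = 22752 + (8 - 12)/7 = 22752 + (1/7)*(-4) = 22752 - 4/7 = 159260/7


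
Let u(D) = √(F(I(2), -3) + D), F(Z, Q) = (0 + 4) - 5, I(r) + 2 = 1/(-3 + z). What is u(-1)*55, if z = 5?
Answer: 55*I*√2 ≈ 77.782*I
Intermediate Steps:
I(r) = -3/2 (I(r) = -2 + 1/(-3 + 5) = -2 + 1/2 = -2 + ½ = -3/2)
F(Z, Q) = -1 (F(Z, Q) = 4 - 5 = -1)
u(D) = √(-1 + D)
u(-1)*55 = √(-1 - 1)*55 = √(-2)*55 = (I*√2)*55 = 55*I*√2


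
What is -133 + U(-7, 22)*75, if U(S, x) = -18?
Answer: -1483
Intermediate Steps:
-133 + U(-7, 22)*75 = -133 - 18*75 = -133 - 1350 = -1483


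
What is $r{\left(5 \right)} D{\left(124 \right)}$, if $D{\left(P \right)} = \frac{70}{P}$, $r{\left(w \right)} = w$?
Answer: $\frac{175}{62} \approx 2.8226$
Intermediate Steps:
$r{\left(5 \right)} D{\left(124 \right)} = 5 \cdot \frac{70}{124} = 5 \cdot 70 \cdot \frac{1}{124} = 5 \cdot \frac{35}{62} = \frac{175}{62}$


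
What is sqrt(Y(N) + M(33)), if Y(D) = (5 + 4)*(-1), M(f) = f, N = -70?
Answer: 2*sqrt(6) ≈ 4.8990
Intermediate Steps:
Y(D) = -9 (Y(D) = 9*(-1) = -9)
sqrt(Y(N) + M(33)) = sqrt(-9 + 33) = sqrt(24) = 2*sqrt(6)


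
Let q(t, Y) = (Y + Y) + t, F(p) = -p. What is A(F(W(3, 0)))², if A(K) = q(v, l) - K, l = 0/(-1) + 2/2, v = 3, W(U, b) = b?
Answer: 25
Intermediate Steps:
l = 1 (l = 0*(-1) + 2*(½) = 0 + 1 = 1)
q(t, Y) = t + 2*Y (q(t, Y) = 2*Y + t = t + 2*Y)
A(K) = 5 - K (A(K) = (3 + 2*1) - K = (3 + 2) - K = 5 - K)
A(F(W(3, 0)))² = (5 - (-1)*0)² = (5 - 1*0)² = (5 + 0)² = 5² = 25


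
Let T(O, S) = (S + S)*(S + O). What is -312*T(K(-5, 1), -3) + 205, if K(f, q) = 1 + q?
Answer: -1667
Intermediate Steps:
T(O, S) = 2*S*(O + S) (T(O, S) = (2*S)*(O + S) = 2*S*(O + S))
-312*T(K(-5, 1), -3) + 205 = -624*(-3)*((1 + 1) - 3) + 205 = -624*(-3)*(2 - 3) + 205 = -624*(-3)*(-1) + 205 = -312*6 + 205 = -1872 + 205 = -1667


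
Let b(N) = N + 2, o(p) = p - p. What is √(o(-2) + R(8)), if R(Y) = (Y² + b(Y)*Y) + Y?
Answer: 2*√38 ≈ 12.329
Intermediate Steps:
o(p) = 0
b(N) = 2 + N
R(Y) = Y + Y² + Y*(2 + Y) (R(Y) = (Y² + (2 + Y)*Y) + Y = (Y² + Y*(2 + Y)) + Y = Y + Y² + Y*(2 + Y))
√(o(-2) + R(8)) = √(0 + 8*(3 + 2*8)) = √(0 + 8*(3 + 16)) = √(0 + 8*19) = √(0 + 152) = √152 = 2*√38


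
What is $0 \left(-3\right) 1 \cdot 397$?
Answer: $0$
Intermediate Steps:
$0 \left(-3\right) 1 \cdot 397 = 0 \cdot 1 \cdot 397 = 0 \cdot 397 = 0$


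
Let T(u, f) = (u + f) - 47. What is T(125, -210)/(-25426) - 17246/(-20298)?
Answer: 110294033/129024237 ≈ 0.85483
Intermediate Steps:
T(u, f) = -47 + f + u (T(u, f) = (f + u) - 47 = -47 + f + u)
T(125, -210)/(-25426) - 17246/(-20298) = (-47 - 210 + 125)/(-25426) - 17246/(-20298) = -132*(-1/25426) - 17246*(-1/20298) = 66/12713 + 8623/10149 = 110294033/129024237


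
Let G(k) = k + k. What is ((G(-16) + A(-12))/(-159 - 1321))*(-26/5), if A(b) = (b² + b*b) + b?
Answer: 793/925 ≈ 0.85730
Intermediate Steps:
G(k) = 2*k
A(b) = b + 2*b² (A(b) = (b² + b²) + b = 2*b² + b = b + 2*b²)
((G(-16) + A(-12))/(-159 - 1321))*(-26/5) = ((2*(-16) - 12*(1 + 2*(-12)))/(-159 - 1321))*(-26/5) = ((-32 - 12*(1 - 24))/(-1480))*(-26*⅕) = ((-32 - 12*(-23))*(-1/1480))*(-26/5) = ((-32 + 276)*(-1/1480))*(-26/5) = (244*(-1/1480))*(-26/5) = -61/370*(-26/5) = 793/925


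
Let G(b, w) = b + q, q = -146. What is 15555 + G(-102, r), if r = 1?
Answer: 15307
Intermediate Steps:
G(b, w) = -146 + b (G(b, w) = b - 146 = -146 + b)
15555 + G(-102, r) = 15555 + (-146 - 102) = 15555 - 248 = 15307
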